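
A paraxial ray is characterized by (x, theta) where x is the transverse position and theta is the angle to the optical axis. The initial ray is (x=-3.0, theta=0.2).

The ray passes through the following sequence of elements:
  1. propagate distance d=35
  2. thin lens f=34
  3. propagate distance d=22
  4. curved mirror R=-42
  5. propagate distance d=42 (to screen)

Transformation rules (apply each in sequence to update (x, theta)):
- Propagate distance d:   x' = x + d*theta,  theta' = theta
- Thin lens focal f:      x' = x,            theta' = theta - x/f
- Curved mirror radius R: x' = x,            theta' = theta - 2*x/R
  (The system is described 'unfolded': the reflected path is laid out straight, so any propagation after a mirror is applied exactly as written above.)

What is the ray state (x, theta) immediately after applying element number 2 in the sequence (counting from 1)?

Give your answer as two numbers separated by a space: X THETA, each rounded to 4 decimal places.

Initial: x=-3.0000 theta=0.2000
After 1 (propagate distance d=35): x=4.0000 theta=0.2000
After 2 (thin lens f=34): x=4.0000 theta=7/85 (≈0.0824)
Rounded to 4 decimal places: x = 4.0000, theta = 0.0824

Answer: 4.0000 0.0824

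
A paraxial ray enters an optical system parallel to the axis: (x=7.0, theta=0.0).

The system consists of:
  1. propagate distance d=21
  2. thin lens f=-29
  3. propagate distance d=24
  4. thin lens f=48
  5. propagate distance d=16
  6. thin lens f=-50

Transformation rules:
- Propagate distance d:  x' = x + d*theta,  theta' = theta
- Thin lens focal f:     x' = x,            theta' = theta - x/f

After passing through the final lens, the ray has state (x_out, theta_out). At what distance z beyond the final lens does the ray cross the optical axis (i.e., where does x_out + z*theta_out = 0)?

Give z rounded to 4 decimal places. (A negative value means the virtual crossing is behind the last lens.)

Answer: -55.6459

Derivation:
Initial: x=7.0000 theta=0.0000
After 1 (propagate distance d=21): x=7.0000 theta=0.0000
After 2 (thin lens f=-29): x=7.0000 theta=7/29 (≈0.2414)
After 3 (propagate distance d=24): x=371/29 (≈12.7931) theta=7/29 (≈0.2414)
After 4 (thin lens f=48): x=371/29 (≈12.7931) theta=-35/1392 (≈-0.0251)
After 5 (propagate distance d=16): x=1078/87 (≈12.3908) theta=-35/1392 (≈-0.0251)
After 6 (thin lens f=-50): x=1078/87 (≈12.3908) theta=2583/11600 (≈0.2227)
z_focus = -x_out/theta_out = -(1078/87)/(2583/11600) = -61600/1107 ≈ -55.6459
Rounded to 4 decimal places: z = -55.6459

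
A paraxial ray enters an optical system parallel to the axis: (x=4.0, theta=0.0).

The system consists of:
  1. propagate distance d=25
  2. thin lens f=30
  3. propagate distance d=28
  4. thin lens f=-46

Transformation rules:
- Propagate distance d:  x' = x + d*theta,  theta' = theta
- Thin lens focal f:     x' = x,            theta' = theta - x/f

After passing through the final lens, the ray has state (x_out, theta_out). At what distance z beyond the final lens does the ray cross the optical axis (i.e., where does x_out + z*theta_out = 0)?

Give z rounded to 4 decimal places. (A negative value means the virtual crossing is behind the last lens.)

Answer: 2.0909

Derivation:
Initial: x=4.0000 theta=0.0000
After 1 (propagate distance d=25): x=4.0000 theta=0.0000
After 2 (thin lens f=30): x=4.0000 theta=-2/15 (≈-0.1333)
After 3 (propagate distance d=28): x=4/15 (≈0.2667) theta=-2/15 (≈-0.1333)
After 4 (thin lens f=-46): x=4/15 (≈0.2667) theta=-44/345 (≈-0.1275)
z_focus = -x_out/theta_out = -(4/15)/(-44/345) = 23/11 ≈ 2.0909
Rounded to 4 decimal places: z = 2.0909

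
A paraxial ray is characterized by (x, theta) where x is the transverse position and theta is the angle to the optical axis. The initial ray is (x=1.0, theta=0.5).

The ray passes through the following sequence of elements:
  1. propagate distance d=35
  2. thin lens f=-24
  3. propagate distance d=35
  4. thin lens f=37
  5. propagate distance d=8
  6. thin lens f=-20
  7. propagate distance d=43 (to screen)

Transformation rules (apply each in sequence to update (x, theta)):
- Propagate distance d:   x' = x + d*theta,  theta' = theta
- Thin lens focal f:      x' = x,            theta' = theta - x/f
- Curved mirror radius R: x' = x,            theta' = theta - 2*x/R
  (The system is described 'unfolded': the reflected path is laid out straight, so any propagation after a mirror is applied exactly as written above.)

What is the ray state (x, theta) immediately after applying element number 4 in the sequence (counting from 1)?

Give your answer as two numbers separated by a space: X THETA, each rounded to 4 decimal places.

Initial: x=1.0000 theta=0.5000
After 1 (propagate distance d=35): x=18.5000 theta=0.5000
After 2 (thin lens f=-24): x=18.5000 theta=61/48 (≈1.2708)
After 3 (propagate distance d=35): x=3023/48 (≈62.9792) theta=61/48 (≈1.2708)
After 4 (thin lens f=37): x=3023/48 (≈62.9792) theta=-383/888 (≈-0.4313)
Rounded to 4 decimal places: x = 62.9792, theta = -0.4313

Answer: 62.9792 -0.4313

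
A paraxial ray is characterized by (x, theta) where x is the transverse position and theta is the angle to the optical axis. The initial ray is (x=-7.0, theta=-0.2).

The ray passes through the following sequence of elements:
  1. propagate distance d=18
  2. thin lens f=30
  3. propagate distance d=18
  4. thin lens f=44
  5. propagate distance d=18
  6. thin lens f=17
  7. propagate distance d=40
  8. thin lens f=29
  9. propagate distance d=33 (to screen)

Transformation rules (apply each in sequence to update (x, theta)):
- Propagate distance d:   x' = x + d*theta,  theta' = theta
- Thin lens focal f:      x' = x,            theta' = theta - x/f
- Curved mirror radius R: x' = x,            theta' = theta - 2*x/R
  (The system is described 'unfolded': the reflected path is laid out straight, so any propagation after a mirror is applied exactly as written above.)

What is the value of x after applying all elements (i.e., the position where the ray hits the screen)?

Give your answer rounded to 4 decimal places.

Answer: 12.3968

Derivation:
Initial: x=-7.0000 theta=-0.2000
After 1 (propagate distance d=18): x=-10.6000 theta=-0.2000
After 2 (thin lens f=30): x=-10.6000 theta=23/150 (≈0.1533)
After 3 (propagate distance d=18): x=-7.8400 theta=23/150 (≈0.1533)
After 4 (thin lens f=44): x=-7.8400 theta=547/1650 (≈0.3315)
After 5 (propagate distance d=18): x=-103/55 (≈-1.8727) theta=547/1650 (≈0.3315)
After 6 (thin lens f=17): x=-103/55 (≈-1.8727) theta=12389/28050 (≈0.4417)
After 7 (propagate distance d=40): x=44303/2805 (≈15.7943) theta=12389/28050 (≈0.4417)
After 8 (thin lens f=29): x=44303/2805 (≈15.7943) theta=-83749/813450 (≈-0.1030)
After 9 (propagate distance d=33 (to screen)): x=10084153/813450 (≈12.3968) theta=-83749/813450 (≈-0.1030)
Rounded to 4 decimal places: x = 12.3968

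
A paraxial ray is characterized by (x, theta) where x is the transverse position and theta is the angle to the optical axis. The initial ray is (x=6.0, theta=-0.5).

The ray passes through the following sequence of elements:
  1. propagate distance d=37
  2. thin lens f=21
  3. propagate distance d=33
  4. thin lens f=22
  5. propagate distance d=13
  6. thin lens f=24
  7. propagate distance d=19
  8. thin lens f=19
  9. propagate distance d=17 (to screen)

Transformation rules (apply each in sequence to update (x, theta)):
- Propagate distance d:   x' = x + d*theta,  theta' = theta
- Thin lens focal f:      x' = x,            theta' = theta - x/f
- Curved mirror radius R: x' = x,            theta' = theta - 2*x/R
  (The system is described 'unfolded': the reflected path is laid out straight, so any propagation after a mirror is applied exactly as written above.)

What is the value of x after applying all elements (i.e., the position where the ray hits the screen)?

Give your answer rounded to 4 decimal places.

Answer: 11.6684

Derivation:
Initial: x=6.0000 theta=-0.5000
After 1 (propagate distance d=37): x=-12.5000 theta=-0.5000
After 2 (thin lens f=21): x=-12.5000 theta=2/21 (≈0.0952)
After 3 (propagate distance d=33): x=-131/14 (≈-9.3571) theta=2/21 (≈0.0952)
After 4 (thin lens f=22): x=-131/14 (≈-9.3571) theta=481/924 (≈0.5206)
After 5 (propagate distance d=13): x=-2393/924 (≈-2.5898) theta=481/924 (≈0.5206)
After 6 (thin lens f=24): x=-2393/924 (≈-2.5898) theta=181/288 (≈0.6285)
After 7 (propagate distance d=19): x=207371/22176 (≈9.3511) theta=181/288 (≈0.6285)
After 8 (thin lens f=19): x=207371/22176 (≈9.3511) theta=2393/17556 (≈0.1363)
After 9 (propagate distance d=17 (to screen)): x=4916393/421344 (≈11.6684) theta=2393/17556 (≈0.1363)
Rounded to 4 decimal places: x = 11.6684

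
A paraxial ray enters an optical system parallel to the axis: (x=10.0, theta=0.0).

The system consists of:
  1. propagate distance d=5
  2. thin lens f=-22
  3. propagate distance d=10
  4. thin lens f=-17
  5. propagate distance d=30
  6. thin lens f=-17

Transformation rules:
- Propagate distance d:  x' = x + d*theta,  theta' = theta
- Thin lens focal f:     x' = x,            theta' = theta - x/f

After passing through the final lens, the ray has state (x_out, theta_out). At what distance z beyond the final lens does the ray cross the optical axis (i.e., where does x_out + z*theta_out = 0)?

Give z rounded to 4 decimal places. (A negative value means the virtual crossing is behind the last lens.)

Answer: -12.0260

Derivation:
Initial: x=10.0000 theta=0.0000
After 1 (propagate distance d=5): x=10.0000 theta=0.0000
After 2 (thin lens f=-22): x=10.0000 theta=5/11 (≈0.4545)
After 3 (propagate distance d=10): x=160/11 (≈14.5455) theta=5/11 (≈0.4545)
After 4 (thin lens f=-17): x=160/11 (≈14.5455) theta=245/187 (≈1.3102)
After 5 (propagate distance d=30): x=10070/187 (≈53.8503) theta=245/187 (≈1.3102)
After 6 (thin lens f=-17): x=10070/187 (≈53.8503) theta=14235/3179 (≈4.4778)
z_focus = -x_out/theta_out = -(10070/187)/(14235/3179) = -34238/2847 ≈ -12.0260
Rounded to 4 decimal places: z = -12.0260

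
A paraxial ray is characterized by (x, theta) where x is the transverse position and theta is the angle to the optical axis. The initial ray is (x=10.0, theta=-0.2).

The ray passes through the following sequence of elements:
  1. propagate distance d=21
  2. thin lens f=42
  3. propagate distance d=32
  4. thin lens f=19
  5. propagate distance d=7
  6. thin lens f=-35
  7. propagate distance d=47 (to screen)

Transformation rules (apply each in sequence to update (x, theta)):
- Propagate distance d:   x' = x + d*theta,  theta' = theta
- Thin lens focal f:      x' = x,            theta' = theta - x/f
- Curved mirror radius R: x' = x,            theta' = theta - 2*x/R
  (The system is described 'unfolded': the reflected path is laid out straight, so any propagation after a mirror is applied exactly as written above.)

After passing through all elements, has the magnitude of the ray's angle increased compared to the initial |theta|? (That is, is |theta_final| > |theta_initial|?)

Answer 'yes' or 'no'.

Answer: yes

Derivation:
Initial: x=10.0000 theta=-0.2000
After 1 (propagate distance d=21): x=5.8000 theta=-0.2000
After 2 (thin lens f=42): x=5.8000 theta=-71/210 (≈-0.3381)
After 3 (propagate distance d=32): x=-527/105 (≈-5.0190) theta=-71/210 (≈-0.3381)
After 4 (thin lens f=19): x=-527/105 (≈-5.0190) theta=-59/798 (≈-0.0739)
After 5 (propagate distance d=7): x=-22091/3990 (≈-5.5366) theta=-59/798 (≈-0.0739)
After 6 (thin lens f=-35): x=-22091/3990 (≈-5.5366) theta=-16208/69825 (≈-0.2321)
After 7 (propagate distance d=47 (to screen)): x=-765579/46550 (≈-16.4464) theta=-16208/69825 (≈-0.2321)
|theta_initial|=0.2000 |theta_final|=16208/69825 (≈0.2321) -> increased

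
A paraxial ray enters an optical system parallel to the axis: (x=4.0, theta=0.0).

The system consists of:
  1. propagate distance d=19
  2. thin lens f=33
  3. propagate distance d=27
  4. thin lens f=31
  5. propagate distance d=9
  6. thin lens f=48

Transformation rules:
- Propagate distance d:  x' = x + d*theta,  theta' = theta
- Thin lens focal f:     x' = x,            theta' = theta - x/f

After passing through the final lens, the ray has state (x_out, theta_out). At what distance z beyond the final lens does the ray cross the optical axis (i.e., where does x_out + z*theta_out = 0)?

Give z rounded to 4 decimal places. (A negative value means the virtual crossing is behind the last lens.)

Answer: -4.3315

Derivation:
Initial: x=4.0000 theta=0.0000
After 1 (propagate distance d=19): x=4.0000 theta=0.0000
After 2 (thin lens f=33): x=4.0000 theta=-4/33 (≈-0.1212)
After 3 (propagate distance d=27): x=8/11 (≈0.7273) theta=-4/33 (≈-0.1212)
After 4 (thin lens f=31): x=8/11 (≈0.7273) theta=-148/1023 (≈-0.1447)
After 5 (propagate distance d=9): x=-196/341 (≈-0.5748) theta=-148/1023 (≈-0.1447)
After 6 (thin lens f=48): x=-196/341 (≈-0.5748) theta=-181/1364 (≈-0.1327)
z_focus = -x_out/theta_out = -(-196/341)/(-181/1364) = -784/181 ≈ -4.3315
Rounded to 4 decimal places: z = -4.3315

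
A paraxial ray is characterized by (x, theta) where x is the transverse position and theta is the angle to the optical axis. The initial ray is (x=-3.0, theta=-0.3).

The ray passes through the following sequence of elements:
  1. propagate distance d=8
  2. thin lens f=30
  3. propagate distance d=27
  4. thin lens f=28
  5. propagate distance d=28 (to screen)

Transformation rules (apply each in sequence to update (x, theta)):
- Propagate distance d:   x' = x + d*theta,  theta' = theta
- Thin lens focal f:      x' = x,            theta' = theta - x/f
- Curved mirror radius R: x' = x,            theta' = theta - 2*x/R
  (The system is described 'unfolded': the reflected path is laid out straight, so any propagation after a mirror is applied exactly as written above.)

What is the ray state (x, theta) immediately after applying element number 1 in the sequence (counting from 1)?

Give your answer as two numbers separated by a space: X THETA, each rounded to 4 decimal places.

Initial: x=-3.0000 theta=-0.3000
After 1 (propagate distance d=8): x=-5.4000 theta=-0.3000
Rounded to 4 decimal places: x = -5.4000, theta = -0.3000

Answer: -5.4000 -0.3000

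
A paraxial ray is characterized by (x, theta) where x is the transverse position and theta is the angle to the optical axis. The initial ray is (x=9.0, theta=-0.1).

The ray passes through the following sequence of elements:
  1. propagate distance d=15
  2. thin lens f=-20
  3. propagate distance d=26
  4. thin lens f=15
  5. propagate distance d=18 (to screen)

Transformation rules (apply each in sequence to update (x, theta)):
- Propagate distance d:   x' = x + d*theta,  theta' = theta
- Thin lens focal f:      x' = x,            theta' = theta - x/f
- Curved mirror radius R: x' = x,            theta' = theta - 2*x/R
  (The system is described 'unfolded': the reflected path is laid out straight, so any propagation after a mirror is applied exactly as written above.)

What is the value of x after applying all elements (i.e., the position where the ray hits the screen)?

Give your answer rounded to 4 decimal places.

Initial: x=9.0000 theta=-0.1000
After 1 (propagate distance d=15): x=7.5000 theta=-0.1000
After 2 (thin lens f=-20): x=7.5000 theta=0.2750
After 3 (propagate distance d=26): x=14.6500 theta=0.2750
After 4 (thin lens f=15): x=14.6500 theta=-421/600 (≈-0.7017)
After 5 (propagate distance d=18 (to screen)): x=2.0200 theta=-421/600 (≈-0.7017)
Rounded to 4 decimal places: x = 2.0200

Answer: 2.0200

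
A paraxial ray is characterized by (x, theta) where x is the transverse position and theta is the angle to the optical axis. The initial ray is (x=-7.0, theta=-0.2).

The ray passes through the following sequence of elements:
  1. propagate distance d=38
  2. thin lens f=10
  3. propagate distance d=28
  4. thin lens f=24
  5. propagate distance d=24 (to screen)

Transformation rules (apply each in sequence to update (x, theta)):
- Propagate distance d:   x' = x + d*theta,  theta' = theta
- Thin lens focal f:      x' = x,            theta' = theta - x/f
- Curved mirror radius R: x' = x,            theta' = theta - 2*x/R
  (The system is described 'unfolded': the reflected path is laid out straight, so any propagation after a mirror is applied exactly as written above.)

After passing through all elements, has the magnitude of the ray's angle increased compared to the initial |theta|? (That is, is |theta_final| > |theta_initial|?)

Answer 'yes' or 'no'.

Answer: yes

Derivation:
Initial: x=-7.0000 theta=-0.2000
After 1 (propagate distance d=38): x=-14.6000 theta=-0.2000
After 2 (thin lens f=10): x=-14.6000 theta=1.2600
After 3 (propagate distance d=28): x=20.6800 theta=1.2600
After 4 (thin lens f=24): x=20.6800 theta=239/600 (≈0.3983)
After 5 (propagate distance d=24 (to screen)): x=30.2400 theta=239/600 (≈0.3983)
|theta_initial|=0.2000 |theta_final|=239/600 (≈0.3983) -> increased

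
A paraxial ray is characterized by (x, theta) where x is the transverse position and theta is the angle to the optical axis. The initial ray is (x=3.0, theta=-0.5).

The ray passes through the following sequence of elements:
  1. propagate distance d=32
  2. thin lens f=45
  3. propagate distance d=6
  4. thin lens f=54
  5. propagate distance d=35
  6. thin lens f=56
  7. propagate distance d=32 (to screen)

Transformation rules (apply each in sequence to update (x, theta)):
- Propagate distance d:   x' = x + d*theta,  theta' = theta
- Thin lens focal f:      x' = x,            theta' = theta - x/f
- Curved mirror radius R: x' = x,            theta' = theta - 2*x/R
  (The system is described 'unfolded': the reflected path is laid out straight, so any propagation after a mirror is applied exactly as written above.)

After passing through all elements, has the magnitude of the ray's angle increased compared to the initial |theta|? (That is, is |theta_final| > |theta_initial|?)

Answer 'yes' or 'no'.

Answer: no

Derivation:
Initial: x=3.0000 theta=-0.5000
After 1 (propagate distance d=32): x=-13.0000 theta=-0.5000
After 2 (thin lens f=45): x=-13.0000 theta=-19/90 (≈-0.2111)
After 3 (propagate distance d=6): x=-214/15 (≈-14.2667) theta=-19/90 (≈-0.2111)
After 4 (thin lens f=54): x=-214/15 (≈-14.2667) theta=43/810 (≈0.0531)
After 5 (propagate distance d=35): x=-10051/810 (≈-12.4086) theta=43/810 (≈0.0531)
After 6 (thin lens f=56): x=-10051/810 (≈-12.4086) theta=4153/15120 (≈0.2747)
After 7 (propagate distance d=32 (to screen)): x=-20521/5670 (≈-3.6192) theta=4153/15120 (≈0.2747)
|theta_initial|=0.5000 |theta_final|=4153/15120 (≈0.2747) -> not increased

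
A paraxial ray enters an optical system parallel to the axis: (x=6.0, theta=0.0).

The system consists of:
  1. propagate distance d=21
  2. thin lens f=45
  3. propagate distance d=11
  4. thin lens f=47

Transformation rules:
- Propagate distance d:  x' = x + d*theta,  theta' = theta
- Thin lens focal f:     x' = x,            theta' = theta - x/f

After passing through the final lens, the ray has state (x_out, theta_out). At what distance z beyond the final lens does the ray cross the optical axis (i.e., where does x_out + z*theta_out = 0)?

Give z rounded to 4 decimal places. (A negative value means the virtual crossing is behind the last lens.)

Answer: 19.7284

Derivation:
Initial: x=6.0000 theta=0.0000
After 1 (propagate distance d=21): x=6.0000 theta=0.0000
After 2 (thin lens f=45): x=6.0000 theta=-2/15 (≈-0.1333)
After 3 (propagate distance d=11): x=68/15 (≈4.5333) theta=-2/15 (≈-0.1333)
After 4 (thin lens f=47): x=68/15 (≈4.5333) theta=-54/235 (≈-0.2298)
z_focus = -x_out/theta_out = -(68/15)/(-54/235) = 1598/81 ≈ 19.7284
Rounded to 4 decimal places: z = 19.7284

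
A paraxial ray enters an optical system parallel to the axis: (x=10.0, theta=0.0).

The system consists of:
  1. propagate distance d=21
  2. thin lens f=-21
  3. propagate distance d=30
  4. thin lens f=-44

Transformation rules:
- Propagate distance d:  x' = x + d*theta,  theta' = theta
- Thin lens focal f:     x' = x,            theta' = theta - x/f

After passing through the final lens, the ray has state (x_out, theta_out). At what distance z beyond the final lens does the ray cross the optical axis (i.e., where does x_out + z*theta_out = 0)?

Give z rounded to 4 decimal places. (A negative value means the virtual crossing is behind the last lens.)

Initial: x=10.0000 theta=0.0000
After 1 (propagate distance d=21): x=10.0000 theta=0.0000
After 2 (thin lens f=-21): x=10.0000 theta=10/21 (≈0.4762)
After 3 (propagate distance d=30): x=170/7 (≈24.2857) theta=10/21 (≈0.4762)
After 4 (thin lens f=-44): x=170/7 (≈24.2857) theta=475/462 (≈1.0281)
z_focus = -x_out/theta_out = -(170/7)/(475/462) = -2244/95 ≈ -23.6211
Rounded to 4 decimal places: z = -23.6211

Answer: -23.6211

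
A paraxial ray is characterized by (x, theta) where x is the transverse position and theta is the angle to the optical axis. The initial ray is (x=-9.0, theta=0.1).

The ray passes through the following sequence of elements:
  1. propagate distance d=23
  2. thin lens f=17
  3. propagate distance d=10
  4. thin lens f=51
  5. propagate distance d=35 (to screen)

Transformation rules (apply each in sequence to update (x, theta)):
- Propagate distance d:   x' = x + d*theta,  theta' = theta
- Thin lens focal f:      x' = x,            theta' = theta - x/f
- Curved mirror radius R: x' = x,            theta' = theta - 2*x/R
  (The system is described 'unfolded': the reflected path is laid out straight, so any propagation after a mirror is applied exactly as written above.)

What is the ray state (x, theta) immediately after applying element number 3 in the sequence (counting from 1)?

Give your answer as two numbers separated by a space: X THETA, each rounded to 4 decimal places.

Initial: x=-9.0000 theta=0.1000
After 1 (propagate distance d=23): x=-6.7000 theta=0.1000
After 2 (thin lens f=17): x=-6.7000 theta=42/85 (≈0.4941)
After 3 (propagate distance d=10): x=-299/170 (≈-1.7588) theta=42/85 (≈0.4941)
Rounded to 4 decimal places: x = -1.7588, theta = 0.4941

Answer: -1.7588 0.4941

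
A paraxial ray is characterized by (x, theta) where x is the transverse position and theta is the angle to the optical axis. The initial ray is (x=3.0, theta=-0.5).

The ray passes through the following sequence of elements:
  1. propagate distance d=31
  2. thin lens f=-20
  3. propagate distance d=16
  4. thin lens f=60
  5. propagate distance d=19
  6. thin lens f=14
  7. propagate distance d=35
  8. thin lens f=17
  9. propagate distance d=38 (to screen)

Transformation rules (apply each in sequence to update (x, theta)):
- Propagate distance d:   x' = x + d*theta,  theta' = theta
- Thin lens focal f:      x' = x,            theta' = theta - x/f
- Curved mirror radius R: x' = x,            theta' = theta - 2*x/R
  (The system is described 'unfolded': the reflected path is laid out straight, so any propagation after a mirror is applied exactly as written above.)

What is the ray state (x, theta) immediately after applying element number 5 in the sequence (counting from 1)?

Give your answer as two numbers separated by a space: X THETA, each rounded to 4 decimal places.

Answer: -42.2167 -0.6167

Derivation:
Initial: x=3.0000 theta=-0.5000
After 1 (propagate distance d=31): x=-12.5000 theta=-0.5000
After 2 (thin lens f=-20): x=-12.5000 theta=-1.1250
After 3 (propagate distance d=16): x=-30.5000 theta=-1.1250
After 4 (thin lens f=60): x=-30.5000 theta=-37/60 (≈-0.6167)
After 5 (propagate distance d=19): x=-2533/60 (≈-42.2167) theta=-37/60 (≈-0.6167)
Rounded to 4 decimal places: x = -42.2167, theta = -0.6167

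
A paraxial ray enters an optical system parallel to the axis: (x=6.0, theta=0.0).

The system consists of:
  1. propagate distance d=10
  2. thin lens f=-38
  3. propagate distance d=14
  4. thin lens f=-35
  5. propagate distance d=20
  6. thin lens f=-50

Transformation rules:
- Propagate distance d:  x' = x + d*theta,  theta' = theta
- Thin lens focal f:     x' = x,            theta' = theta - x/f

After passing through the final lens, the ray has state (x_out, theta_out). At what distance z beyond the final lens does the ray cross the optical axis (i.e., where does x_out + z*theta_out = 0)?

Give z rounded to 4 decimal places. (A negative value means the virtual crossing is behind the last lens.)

Initial: x=6.0000 theta=0.0000
After 1 (propagate distance d=10): x=6.0000 theta=0.0000
After 2 (thin lens f=-38): x=6.0000 theta=3/19 (≈0.1579)
After 3 (propagate distance d=14): x=156/19 (≈8.2105) theta=3/19 (≈0.1579)
After 4 (thin lens f=-35): x=156/19 (≈8.2105) theta=261/665 (≈0.3925)
After 5 (propagate distance d=20): x=2136/133 (≈16.0602) theta=261/665 (≈0.3925)
After 6 (thin lens f=-50): x=2136/133 (≈16.0602) theta=339/475 (≈0.7137)
z_focus = -x_out/theta_out = -(2136/133)/(339/475) = -17800/791 ≈ -22.5032
Rounded to 4 decimal places: z = -22.5032

Answer: -22.5032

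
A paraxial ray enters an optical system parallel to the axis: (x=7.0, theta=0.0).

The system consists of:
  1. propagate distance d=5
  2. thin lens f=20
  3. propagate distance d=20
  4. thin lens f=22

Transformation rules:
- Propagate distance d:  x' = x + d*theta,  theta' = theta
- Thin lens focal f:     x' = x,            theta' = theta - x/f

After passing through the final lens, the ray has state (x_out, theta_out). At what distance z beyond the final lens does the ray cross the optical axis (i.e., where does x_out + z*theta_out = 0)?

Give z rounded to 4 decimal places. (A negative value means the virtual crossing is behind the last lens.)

Initial: x=7.0000 theta=0.0000
After 1 (propagate distance d=5): x=7.0000 theta=0.0000
After 2 (thin lens f=20): x=7.0000 theta=-0.3500
After 3 (propagate distance d=20): x=0.0000 theta=-0.3500
After 4 (thin lens f=22): x=0.0000 theta=-0.3500
z_focus = -x_out/theta_out = -(0.0000)/(-0.3500) = 0.0000
Rounded to 4 decimal places: z = 0.0000

Answer: 0.0000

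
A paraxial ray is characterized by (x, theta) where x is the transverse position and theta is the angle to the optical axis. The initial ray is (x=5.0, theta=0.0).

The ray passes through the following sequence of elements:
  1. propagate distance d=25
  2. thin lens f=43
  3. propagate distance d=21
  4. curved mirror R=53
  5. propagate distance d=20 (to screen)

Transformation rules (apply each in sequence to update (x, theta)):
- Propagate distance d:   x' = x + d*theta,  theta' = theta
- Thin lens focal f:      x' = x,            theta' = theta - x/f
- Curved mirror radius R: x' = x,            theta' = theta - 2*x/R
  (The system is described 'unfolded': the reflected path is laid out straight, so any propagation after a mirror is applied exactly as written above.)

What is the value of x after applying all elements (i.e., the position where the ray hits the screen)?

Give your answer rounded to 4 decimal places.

Initial: x=5.0000 theta=0.0000
After 1 (propagate distance d=25): x=5.0000 theta=0.0000
After 2 (thin lens f=43): x=5.0000 theta=-5/43 (≈-0.1163)
After 3 (propagate distance d=21): x=110/43 (≈2.5581) theta=-5/43 (≈-0.1163)
After 4 (curved mirror R=53): x=110/43 (≈2.5581) theta=-485/2279 (≈-0.2128)
After 5 (propagate distance d=20 (to screen)): x=-90/53 (≈-1.6981) theta=-485/2279 (≈-0.2128)
Rounded to 4 decimal places: x = -1.6981

Answer: -1.6981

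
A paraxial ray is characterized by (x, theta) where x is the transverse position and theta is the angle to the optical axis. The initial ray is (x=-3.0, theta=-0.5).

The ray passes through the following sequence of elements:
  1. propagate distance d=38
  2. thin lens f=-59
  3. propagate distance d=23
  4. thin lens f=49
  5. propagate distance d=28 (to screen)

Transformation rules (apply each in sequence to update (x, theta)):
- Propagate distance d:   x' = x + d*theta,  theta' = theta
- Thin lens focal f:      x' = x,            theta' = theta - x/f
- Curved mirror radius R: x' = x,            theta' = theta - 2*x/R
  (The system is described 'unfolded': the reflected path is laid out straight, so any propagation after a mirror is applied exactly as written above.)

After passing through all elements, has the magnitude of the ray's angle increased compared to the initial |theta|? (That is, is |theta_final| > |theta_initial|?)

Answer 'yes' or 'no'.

Initial: x=-3.0000 theta=-0.5000
After 1 (propagate distance d=38): x=-22.0000 theta=-0.5000
After 2 (thin lens f=-59): x=-22.0000 theta=-103/118 (≈-0.8729)
After 3 (propagate distance d=23): x=-4965/118 (≈-42.0763) theta=-103/118 (≈-0.8729)
After 4 (thin lens f=49): x=-4965/118 (≈-42.0763) theta=-41/2891 (≈-0.0142)
After 5 (propagate distance d=28 (to screen)): x=-35083/826 (≈-42.4734) theta=-41/2891 (≈-0.0142)
|theta_initial|=0.5000 |theta_final|=41/2891 (≈0.0142) -> not increased

Answer: no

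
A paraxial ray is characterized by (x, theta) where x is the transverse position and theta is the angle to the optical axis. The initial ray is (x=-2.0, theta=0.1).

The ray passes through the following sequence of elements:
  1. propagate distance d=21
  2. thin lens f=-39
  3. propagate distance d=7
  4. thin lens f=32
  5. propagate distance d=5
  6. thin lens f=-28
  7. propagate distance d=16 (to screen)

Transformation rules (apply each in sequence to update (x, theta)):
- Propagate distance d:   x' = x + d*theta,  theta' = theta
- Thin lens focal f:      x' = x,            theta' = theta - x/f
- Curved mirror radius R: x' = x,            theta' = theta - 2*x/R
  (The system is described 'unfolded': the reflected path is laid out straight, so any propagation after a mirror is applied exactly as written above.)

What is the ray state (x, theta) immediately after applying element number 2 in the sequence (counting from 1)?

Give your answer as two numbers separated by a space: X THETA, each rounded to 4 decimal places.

Initial: x=-2.0000 theta=0.1000
After 1 (propagate distance d=21): x=0.1000 theta=0.1000
After 2 (thin lens f=-39): x=0.1000 theta=4/39 (≈0.1026)
Rounded to 4 decimal places: x = 0.1000, theta = 0.1026

Answer: 0.1000 0.1026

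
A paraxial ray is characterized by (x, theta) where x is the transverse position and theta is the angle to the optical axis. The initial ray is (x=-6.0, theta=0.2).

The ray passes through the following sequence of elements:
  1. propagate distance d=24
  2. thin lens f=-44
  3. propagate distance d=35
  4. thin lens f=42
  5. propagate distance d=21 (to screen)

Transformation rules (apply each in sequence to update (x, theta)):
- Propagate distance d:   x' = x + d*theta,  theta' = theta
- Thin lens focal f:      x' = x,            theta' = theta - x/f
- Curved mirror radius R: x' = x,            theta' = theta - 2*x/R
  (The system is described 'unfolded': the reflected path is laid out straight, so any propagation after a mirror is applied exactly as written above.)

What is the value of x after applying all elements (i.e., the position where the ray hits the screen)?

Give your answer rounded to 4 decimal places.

Answer: 6.0500

Derivation:
Initial: x=-6.0000 theta=0.2000
After 1 (propagate distance d=24): x=-1.2000 theta=0.2000
After 2 (thin lens f=-44): x=-1.2000 theta=19/110 (≈0.1727)
After 3 (propagate distance d=35): x=533/110 (≈4.8455) theta=19/110 (≈0.1727)
After 4 (thin lens f=42): x=533/110 (≈4.8455) theta=53/924 (≈0.0574)
After 5 (propagate distance d=21 (to screen)): x=6.0500 theta=53/924 (≈0.0574)
Rounded to 4 decimal places: x = 6.0500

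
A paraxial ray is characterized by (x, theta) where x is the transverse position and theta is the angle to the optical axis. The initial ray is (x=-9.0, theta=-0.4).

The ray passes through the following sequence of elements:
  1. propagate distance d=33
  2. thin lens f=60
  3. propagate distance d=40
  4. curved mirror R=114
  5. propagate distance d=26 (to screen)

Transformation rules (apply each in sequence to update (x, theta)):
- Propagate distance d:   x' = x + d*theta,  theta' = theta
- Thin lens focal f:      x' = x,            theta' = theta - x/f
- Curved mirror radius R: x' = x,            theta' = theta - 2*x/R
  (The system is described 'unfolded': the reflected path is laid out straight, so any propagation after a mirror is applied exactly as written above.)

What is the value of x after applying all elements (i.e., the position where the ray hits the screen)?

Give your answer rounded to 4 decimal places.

Answer: -13.5063

Derivation:
Initial: x=-9.0000 theta=-0.4000
After 1 (propagate distance d=33): x=-22.2000 theta=-0.4000
After 2 (thin lens f=60): x=-22.2000 theta=-0.0300
After 3 (propagate distance d=40): x=-23.4000 theta=-0.0300
After 4 (curved mirror R=114): x=-23.4000 theta=723/1900 (≈0.3805)
After 5 (propagate distance d=26 (to screen)): x=-12831/950 (≈-13.5063) theta=723/1900 (≈0.3805)
Rounded to 4 decimal places: x = -13.5063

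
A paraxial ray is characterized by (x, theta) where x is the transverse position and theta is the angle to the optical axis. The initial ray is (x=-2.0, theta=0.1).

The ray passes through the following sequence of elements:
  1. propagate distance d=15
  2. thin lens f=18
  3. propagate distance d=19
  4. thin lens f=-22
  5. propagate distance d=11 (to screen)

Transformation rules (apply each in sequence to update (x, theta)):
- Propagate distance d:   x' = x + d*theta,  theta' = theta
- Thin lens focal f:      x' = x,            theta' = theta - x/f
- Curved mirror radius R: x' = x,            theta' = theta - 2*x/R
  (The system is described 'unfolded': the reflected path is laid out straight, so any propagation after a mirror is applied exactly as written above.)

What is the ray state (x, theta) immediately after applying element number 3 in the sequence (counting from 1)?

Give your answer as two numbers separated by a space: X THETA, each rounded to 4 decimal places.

Answer: 1.9278 0.1278

Derivation:
Initial: x=-2.0000 theta=0.1000
After 1 (propagate distance d=15): x=-0.5000 theta=0.1000
After 2 (thin lens f=18): x=-0.5000 theta=23/180 (≈0.1278)
After 3 (propagate distance d=19): x=347/180 (≈1.9278) theta=23/180 (≈0.1278)
Rounded to 4 decimal places: x = 1.9278, theta = 0.1278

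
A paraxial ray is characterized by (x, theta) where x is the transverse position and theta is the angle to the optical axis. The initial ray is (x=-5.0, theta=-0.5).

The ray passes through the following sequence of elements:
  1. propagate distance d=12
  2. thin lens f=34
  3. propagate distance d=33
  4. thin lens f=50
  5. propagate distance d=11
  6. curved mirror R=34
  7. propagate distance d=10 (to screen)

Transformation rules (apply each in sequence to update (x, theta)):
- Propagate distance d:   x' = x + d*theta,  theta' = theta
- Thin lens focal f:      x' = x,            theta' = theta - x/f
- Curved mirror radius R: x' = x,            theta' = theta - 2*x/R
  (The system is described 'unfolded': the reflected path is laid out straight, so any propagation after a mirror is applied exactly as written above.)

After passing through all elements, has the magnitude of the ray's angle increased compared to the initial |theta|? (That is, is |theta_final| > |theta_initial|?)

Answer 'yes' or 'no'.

Initial: x=-5.0000 theta=-0.5000
After 1 (propagate distance d=12): x=-11.0000 theta=-0.5000
After 2 (thin lens f=34): x=-11.0000 theta=-3/17 (≈-0.1765)
After 3 (propagate distance d=33): x=-286/17 (≈-16.8235) theta=-3/17 (≈-0.1765)
After 4 (thin lens f=50): x=-286/17 (≈-16.8235) theta=0.1600
After 5 (propagate distance d=11): x=-6402/425 (≈-15.0635) theta=0.1600
After 6 (curved mirror R=34): x=-6402/425 (≈-15.0635) theta=7558/7225 (≈1.0461)
After 7 (propagate distance d=10 (to screen)): x=-33254/7225 (≈-4.6026) theta=7558/7225 (≈1.0461)
|theta_initial|=0.5000 |theta_final|=7558/7225 (≈1.0461) -> increased

Answer: yes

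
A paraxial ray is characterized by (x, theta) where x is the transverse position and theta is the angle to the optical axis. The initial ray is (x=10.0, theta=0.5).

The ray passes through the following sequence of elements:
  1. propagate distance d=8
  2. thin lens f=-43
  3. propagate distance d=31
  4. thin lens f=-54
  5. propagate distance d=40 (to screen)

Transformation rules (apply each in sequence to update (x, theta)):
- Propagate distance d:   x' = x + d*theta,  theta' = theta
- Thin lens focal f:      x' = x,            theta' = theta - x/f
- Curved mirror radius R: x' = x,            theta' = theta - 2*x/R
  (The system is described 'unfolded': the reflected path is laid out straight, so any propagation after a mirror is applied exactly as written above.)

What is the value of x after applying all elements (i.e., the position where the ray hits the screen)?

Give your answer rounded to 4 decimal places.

Answer: 101.9444

Derivation:
Initial: x=10.0000 theta=0.5000
After 1 (propagate distance d=8): x=14.0000 theta=0.5000
After 2 (thin lens f=-43): x=14.0000 theta=71/86 (≈0.8256)
After 3 (propagate distance d=31): x=3405/86 (≈39.5930) theta=71/86 (≈0.8256)
After 4 (thin lens f=-54): x=3405/86 (≈39.5930) theta=2413/1548 (≈1.5588)
After 5 (propagate distance d=40 (to screen)): x=1835/18 (≈101.9444) theta=2413/1548 (≈1.5588)
Rounded to 4 decimal places: x = 101.9444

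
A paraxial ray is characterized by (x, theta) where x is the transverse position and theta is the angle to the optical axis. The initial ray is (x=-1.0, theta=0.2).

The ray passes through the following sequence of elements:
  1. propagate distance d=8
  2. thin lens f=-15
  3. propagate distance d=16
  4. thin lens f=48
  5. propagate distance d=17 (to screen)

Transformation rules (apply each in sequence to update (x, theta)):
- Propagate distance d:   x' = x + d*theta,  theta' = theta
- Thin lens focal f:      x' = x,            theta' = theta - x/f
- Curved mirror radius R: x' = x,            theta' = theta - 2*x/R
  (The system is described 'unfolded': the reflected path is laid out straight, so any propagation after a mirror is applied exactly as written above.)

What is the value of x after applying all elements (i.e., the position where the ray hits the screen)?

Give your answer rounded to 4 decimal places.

Answer: 6.9475

Derivation:
Initial: x=-1.0000 theta=0.2000
After 1 (propagate distance d=8): x=0.6000 theta=0.2000
After 2 (thin lens f=-15): x=0.6000 theta=0.2400
After 3 (propagate distance d=16): x=4.4400 theta=0.2400
After 4 (thin lens f=48): x=4.4400 theta=0.1475
After 5 (propagate distance d=17 (to screen)): x=6.9475 theta=0.1475
Rounded to 4 decimal places: x = 6.9475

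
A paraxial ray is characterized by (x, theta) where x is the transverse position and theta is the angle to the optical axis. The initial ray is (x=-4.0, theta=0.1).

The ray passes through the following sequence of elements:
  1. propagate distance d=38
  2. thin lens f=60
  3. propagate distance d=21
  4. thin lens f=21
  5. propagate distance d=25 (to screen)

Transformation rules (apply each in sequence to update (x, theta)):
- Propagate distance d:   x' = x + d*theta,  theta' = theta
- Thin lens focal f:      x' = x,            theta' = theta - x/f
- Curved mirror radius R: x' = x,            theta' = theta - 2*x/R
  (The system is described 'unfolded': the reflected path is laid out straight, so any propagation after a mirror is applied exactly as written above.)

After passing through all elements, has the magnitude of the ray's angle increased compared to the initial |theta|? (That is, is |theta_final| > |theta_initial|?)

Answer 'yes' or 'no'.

Initial: x=-4.0000 theta=0.1000
After 1 (propagate distance d=38): x=-0.2000 theta=0.1000
After 2 (thin lens f=60): x=-0.2000 theta=31/300 (≈0.1033)
After 3 (propagate distance d=21): x=1.9700 theta=31/300 (≈0.1033)
After 4 (thin lens f=21): x=1.9700 theta=1/105 (≈0.0095)
After 5 (propagate distance d=25 (to screen)): x=4637/2100 (≈2.2081) theta=1/105 (≈0.0095)
|theta_initial|=0.1000 |theta_final|=1/105 (≈0.0095) -> not increased

Answer: no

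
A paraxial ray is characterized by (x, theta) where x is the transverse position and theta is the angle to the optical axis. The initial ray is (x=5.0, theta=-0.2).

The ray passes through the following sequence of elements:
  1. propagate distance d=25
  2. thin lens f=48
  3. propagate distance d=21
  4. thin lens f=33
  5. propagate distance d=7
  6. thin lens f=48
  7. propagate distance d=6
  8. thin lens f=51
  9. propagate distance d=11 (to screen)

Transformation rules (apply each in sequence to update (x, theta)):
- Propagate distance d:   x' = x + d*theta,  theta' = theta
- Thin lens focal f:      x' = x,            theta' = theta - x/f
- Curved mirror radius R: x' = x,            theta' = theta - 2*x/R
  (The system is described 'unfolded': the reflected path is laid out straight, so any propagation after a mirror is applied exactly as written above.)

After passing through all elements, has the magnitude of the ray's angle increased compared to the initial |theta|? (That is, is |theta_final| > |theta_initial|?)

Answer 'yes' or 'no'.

Initial: x=5.0000 theta=-0.2000
After 1 (propagate distance d=25): x=0.0000 theta=-0.2000
After 2 (thin lens f=48): x=0.0000 theta=-0.2000
After 3 (propagate distance d=21): x=-4.2000 theta=-0.2000
After 4 (thin lens f=33): x=-4.2000 theta=-4/55 (≈-0.0727)
After 5 (propagate distance d=7): x=-259/55 (≈-4.7091) theta=-4/55 (≈-0.0727)
After 6 (thin lens f=48): x=-259/55 (≈-4.7091) theta=67/2640 (≈0.0254)
After 7 (propagate distance d=6): x=-401/88 (≈-4.5568) theta=67/2640 (≈0.0254)
After 8 (thin lens f=51): x=-401/88 (≈-4.5568) theta=5149/44880 (≈0.1147)
After 9 (propagate distance d=11 (to screen)): x=-147871/44880 (≈-3.2948) theta=5149/44880 (≈0.1147)
|theta_initial|=0.2000 |theta_final|=5149/44880 (≈0.1147) -> not increased

Answer: no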